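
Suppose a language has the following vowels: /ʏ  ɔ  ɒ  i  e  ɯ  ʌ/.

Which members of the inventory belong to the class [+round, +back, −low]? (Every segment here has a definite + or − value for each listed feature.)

Among the inventory, the [+round] segments are /ʏ, ɔ, ɒ/.
Of those, [+back] gives /ɔ, ɒ/.
Within that set, [−low] leaves /ɔ/.

ɔ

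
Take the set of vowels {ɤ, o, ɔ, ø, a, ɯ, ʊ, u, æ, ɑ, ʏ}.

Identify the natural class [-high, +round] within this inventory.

Checking each segment against [-high], [+round]: /o/ (mid back rounded tense vowel), /ɔ/ (mid back rounded lax vowel), /ø/ (mid front rounded tense vowel) satisfy every feature; every other segment in the inventory fails at least one.

o, ɔ, ø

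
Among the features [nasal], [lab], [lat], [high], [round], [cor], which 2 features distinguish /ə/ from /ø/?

/ə/ (mid central vowel (schwa)) and /ø/ (mid front rounded tense vowel) agree on [-nasal], [-lateral], [-high], [-coronal]. They differ on [labial] (/ə/ [-], /ø/ [+]), [round] (/ə/ [-], /ø/ [+]).

[labial], [round]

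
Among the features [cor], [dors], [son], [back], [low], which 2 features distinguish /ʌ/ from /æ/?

The two segments share [-coronal], [+dorsal], [+sonorant]. The only features from the list on which they differ: /ʌ/ is [-low] while /æ/ is [+low]; /ʌ/ is [+back] while /æ/ is [-back].

[low], [back]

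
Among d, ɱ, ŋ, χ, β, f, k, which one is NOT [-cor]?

d

Every segment except /d/ is [-coronal]. /d/ (voiced alveolar stop) is [+coronal], so it is the exception.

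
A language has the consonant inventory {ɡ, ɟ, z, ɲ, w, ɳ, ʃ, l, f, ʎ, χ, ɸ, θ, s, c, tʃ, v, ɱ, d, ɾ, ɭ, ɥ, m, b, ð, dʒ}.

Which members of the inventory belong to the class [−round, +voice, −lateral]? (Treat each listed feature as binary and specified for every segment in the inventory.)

ɡ, ɟ, z, ɲ, ɳ, v, ɱ, d, ɾ, m, b, ð, dʒ

Checking each segment against [−round], [+voice], [−lateral]: /ɡ/ (voiced velar stop), /ɟ/ (voiced palatal stop), /z/ (voiced alveolar fricative), /ɲ/ (palatal nasal), /ɳ/ (retroflex nasal), /v/ (voiced labiodental fricative), among others, satisfy every feature; every other segment in the inventory fails at least one.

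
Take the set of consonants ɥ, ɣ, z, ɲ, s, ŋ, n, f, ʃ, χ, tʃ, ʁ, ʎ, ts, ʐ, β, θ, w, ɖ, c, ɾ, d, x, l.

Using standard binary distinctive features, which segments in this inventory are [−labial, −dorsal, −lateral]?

First, the [−labial] segments are /ɣ, z, ɲ, s, ŋ, n, ʃ, χ, tʃ, ʁ, ʎ, ts, ʐ, θ, ɖ, c, ɾ, d, x, l/.
Intersecting with [−dorsal] gives /z, s, n, ʃ, tʃ, ts, ʐ, θ, ɖ, ɾ, d, l/.
Intersecting with [−lateral] leaves /z, s, n, ʃ, tʃ, ts, ʐ, θ, ɖ, ɾ, d/.

z, s, n, ʃ, tʃ, ts, ʐ, θ, ɖ, ɾ, d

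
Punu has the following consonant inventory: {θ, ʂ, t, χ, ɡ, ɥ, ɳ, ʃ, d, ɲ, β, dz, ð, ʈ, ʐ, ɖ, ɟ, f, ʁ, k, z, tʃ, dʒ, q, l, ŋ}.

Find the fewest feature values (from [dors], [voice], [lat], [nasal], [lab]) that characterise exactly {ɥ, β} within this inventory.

/ɥ, β/ are all [+voice], [+labial], and no other segment in the inventory matches both values. Dropping any one of them over-generates: [+labial] alone would also admit /f/; [+voice] alone would also admit /ɡ, ɳ, d, ɲ, …/. No other single listed feature picks out exactly this set either, so fewer than two features will not do.

[+voice, +lab]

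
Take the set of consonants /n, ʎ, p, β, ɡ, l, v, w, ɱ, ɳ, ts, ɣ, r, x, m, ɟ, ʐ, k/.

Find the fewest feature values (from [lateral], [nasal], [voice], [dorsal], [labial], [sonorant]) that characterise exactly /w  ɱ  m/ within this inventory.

[+sonorant, +labial]

/w, ɱ, m/ are all [+sonorant], [+labial], and no other segment in the inventory matches both values. Dropping any one of them over-generates: [+labial] alone would also admit /p, β, v/; [+sonorant] alone would also admit /n, ʎ, l, ɳ, …/. No other single listed feature picks out exactly this set either, so fewer than two features will not do.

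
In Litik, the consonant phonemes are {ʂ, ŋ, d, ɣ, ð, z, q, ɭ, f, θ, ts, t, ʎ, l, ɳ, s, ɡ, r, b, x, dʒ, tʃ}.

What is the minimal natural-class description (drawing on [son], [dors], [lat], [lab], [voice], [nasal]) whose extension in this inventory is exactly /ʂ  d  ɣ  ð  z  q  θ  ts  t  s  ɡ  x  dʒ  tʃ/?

Every target segment is [−sonorant], [−labial]; each remaining inventory member fails at least one of these. Each conjunct is needed — [−labial] alone would also admit /ŋ, ɭ, ʎ, l, …/; [−sonorant] alone would also admit /f, b/ — and no other single listed feature has exactly this extension, so two is the minimum.

[−son, −lab]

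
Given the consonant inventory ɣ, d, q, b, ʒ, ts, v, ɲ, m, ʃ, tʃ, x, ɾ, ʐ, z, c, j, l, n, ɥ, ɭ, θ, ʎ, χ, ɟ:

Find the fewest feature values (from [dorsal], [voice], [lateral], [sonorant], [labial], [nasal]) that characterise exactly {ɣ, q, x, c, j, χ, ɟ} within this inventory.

The class [−nasal], [−lateral], [−labial], [+dorsal] has exactly /ɣ, q, x, c, j, χ, ɟ/ as its extension in this inventory. No smaller conjunction from the listed features achieves this: [−lateral, −labial, +dorsal] alone would also admit /ɲ/; [−nasal, −labial, +dorsal] alone would also admit /ʎ/; [−nasal, −lateral, +dorsal] alone would also admit /ɥ/; [−nasal, −lateral, −labial] alone would also admit /d, ʒ, ts, ʃ, …/; and checking the remaining three-feature bundles turns up none with this extension.

[−nasal, −lateral, −labial, +dorsal]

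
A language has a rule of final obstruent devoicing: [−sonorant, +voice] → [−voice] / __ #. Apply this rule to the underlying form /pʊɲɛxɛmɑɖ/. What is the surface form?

[pʊɲɛxɛmɑʈ]

/ɖ/ satisfies [−sonorant, +voice] and sits in __ #. The [−voice] counterpart of the voiced retroflex stop is /ʈ/. Other segments in /pʊɲɛxɛmɑɖ/ either fail the structural description or are not in the environment, so the surface form is [pʊɲɛxɛmɑʈ].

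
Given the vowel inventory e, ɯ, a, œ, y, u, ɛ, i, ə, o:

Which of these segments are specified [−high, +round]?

Eliminate segments failing any feature: /e, a, ɛ, ə/ are [−round]; /ɯ, y, u, i/ are [+high]. The remaining /œ, o/ satisfy [−high], [+round].

œ, o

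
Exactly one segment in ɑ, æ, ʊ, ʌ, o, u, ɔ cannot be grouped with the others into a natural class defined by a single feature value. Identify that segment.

æ

[back] groups all but one: /ɔ, u, ɑ, ʊ, ʌ, o/ share [+back] while /æ/ (low front unrounded vowel) alone is [-back]. Removing any other segment would not leave a single-feature class that excludes it.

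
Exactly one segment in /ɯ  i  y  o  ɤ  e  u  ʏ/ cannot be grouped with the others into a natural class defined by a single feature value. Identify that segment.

ʏ

[tense] groups all but one: /e, ɤ, ɯ, i, o, u, y/ share [+tense] while /ʏ/ (high front rounded lax vowel) alone is [−tense]. Removing any other segment would not leave a single-feature class that excludes it.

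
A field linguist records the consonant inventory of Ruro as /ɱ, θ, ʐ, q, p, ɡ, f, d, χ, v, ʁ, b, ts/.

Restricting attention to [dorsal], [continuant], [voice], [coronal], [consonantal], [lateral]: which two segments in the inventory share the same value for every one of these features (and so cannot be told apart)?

b, ɱ

On the given features, /b/ and /ɱ/ have an identical profile: [−dorsal], [−continuant], [+voice], [−coronal], [+consonantal], [−lateral]. No other two segments in the inventory coincide on all 6 features. (They do differ in [sonorant] and [nasal], which are not among the given features.)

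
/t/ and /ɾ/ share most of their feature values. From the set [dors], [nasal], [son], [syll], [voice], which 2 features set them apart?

[sonorant], [voice]

The two segments share [−dorsal], [−nasal], [−syllabic]. The only features from the list on which they differ: /t/ is [−sonorant] while /ɾ/ is [+sonorant]; /t/ is [−voice] while /ɾ/ is [+voice].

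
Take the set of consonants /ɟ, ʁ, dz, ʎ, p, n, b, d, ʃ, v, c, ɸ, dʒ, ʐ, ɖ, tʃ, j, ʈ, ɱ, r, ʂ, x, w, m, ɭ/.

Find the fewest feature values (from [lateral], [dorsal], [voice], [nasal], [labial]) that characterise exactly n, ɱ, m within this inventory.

/n, ɱ, m/ are exactly the [+nasal] segments in the inventory, so a single feature suffices.

[+nasal]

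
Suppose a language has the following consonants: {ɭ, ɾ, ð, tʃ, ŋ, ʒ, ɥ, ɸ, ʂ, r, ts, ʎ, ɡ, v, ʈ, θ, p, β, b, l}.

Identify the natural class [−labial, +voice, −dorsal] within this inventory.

ɭ, ɾ, ð, ʒ, r, l

The [−labial] segments are /ɭ, ɾ, ð, tʃ, ŋ, ʒ, ʂ, r, ts, ʎ, ɡ, ʈ, θ, l/.
Intersecting with [+voice] gives /ɭ, ɾ, ð, ŋ, ʒ, r, ʎ, ɡ, l/.
Intersecting with [−dorsal] leaves /ɭ, ɾ, ð, ʒ, r, l/.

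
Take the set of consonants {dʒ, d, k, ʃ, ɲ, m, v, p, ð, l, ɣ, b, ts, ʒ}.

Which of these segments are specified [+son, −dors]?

Checking each segment against [+sonorant], [−dorsal]: /m/ (bilabial nasal), /l/ (alveolar lateral approximant) satisfy every feature; every other segment in the inventory fails at least one.

m, l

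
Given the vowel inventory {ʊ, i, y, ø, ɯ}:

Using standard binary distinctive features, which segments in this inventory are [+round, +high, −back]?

Checking each segment against [+round], [+high], [−back]: /y/ (high front rounded tense vowel) satisfies every feature; every other segment in the inventory fails at least one.

y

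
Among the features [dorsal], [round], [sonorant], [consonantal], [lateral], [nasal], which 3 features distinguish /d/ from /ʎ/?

[sonorant], [lateral], [dorsal]

The two segments share [−round], [+consonantal], [−nasal]. The only features from the list on which they differ: /d/ is [−sonorant] while /ʎ/ is [+sonorant]; /d/ is [−lateral] while /ʎ/ is [+lateral]; /d/ is [−dorsal] while /ʎ/ is [+dorsal].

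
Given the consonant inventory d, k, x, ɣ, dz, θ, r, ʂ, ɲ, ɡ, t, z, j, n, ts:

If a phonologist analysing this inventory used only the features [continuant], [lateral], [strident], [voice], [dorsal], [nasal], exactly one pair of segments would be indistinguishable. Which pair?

/j/ (palatal glide) and /ɣ/ (voiced velar fricative) are both [+continuant], [−lateral], [−strident], [+voice], [+dorsal], [−nasal], so none of the listed features separates them. (They do differ in [sonorant] and [back], which are not among the given features.) Every other pair in the inventory differs on at least one listed feature.

j, ɣ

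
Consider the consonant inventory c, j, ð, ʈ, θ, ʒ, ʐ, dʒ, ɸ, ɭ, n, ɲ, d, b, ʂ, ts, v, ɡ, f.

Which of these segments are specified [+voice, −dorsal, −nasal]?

Eliminate segments failing any feature: /c, ʈ, θ, ɸ, ʂ, ts, f/ are [−voice]; /j, ɲ, ɡ/ are [+dorsal]; /n/ is [+nasal]. The remaining /ð, ʒ, ʐ, dʒ, ɭ, d, b, v/ satisfy [+voice], [−dorsal], [−nasal].

ð, ʒ, ʐ, dʒ, ɭ, d, b, v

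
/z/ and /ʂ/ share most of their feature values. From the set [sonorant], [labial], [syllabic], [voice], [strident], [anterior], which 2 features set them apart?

/z/ is the voiced alveolar fricative and /ʂ/ is the voiceless retroflex fricative. Both are [-sonorant], [-labial], [-syllabic], [+strident]. /z/ is [+voice] while /ʂ/ is [-voice]; /z/ is [+anterior] while /ʂ/ is [-anterior], so the distinguishing features are [voice], [anterior].

[voice], [anterior]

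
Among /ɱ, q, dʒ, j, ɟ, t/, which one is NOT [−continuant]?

j

/t, dʒ, q, ɟ, ɱ/ are all [−continuant]; /j/ (palatal glide) is [+continuant].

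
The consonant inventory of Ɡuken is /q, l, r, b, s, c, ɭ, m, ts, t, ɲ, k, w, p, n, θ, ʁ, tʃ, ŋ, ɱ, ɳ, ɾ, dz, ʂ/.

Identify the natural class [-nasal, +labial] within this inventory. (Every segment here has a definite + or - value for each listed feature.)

b, w, p

Eliminate segments failing any feature: /q, l, r, s, c, ɭ, ts, t, k, θ, ʁ, tʃ, ɾ, dz, ʂ/ are [-labial]; /m, ɲ, n, ŋ, ɱ, ɳ/ are [+nasal]. The remaining /b, w, p/ satisfy [-nasal], [+labial].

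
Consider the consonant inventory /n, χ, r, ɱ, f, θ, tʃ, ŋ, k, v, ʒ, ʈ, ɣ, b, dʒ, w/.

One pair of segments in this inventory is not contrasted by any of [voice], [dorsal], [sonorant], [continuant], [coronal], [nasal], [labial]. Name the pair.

tʃ, ʈ

Both /tʃ/ and /ʈ/ are [−voice], [−dorsal], [−sonorant], [−continuant], [+coronal], [−nasal], [−labial]. Since the list omits [strident], [delayed release] and [distributed] — which do distinguish the voiceless postalveolar affricate from the voiceless retroflex stop — this pair collapses; all other pairs remain distinct.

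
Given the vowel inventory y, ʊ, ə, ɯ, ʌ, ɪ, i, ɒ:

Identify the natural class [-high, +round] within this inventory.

ɒ

The [-high] segments are /ə, ʌ, ɒ/.
Within that set, [+round] leaves /ɒ/.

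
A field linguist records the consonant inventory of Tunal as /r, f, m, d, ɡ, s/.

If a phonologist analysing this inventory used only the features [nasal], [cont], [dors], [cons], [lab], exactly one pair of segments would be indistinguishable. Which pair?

r, s

/r/ (alveolar trill) and /s/ (voiceless alveolar fricative) are both [-nasal], [+continuant], [-dorsal], [+consonantal], [-labial], so none of the listed features separates them. (They do differ in [sonorant], [voice] and [strident], which are not among the given features.) Every other pair in the inventory differs on at least one listed feature.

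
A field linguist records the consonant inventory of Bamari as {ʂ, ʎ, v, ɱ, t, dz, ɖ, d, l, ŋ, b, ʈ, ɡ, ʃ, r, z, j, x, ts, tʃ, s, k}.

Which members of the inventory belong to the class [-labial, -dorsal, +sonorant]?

l, r

Eliminate segments failing any feature: /ʂ, t, dz, ɖ, d, ʈ, ʃ, z, ts, tʃ, s/ are [-sonorant]; /ʎ, ŋ, ɡ, j, x, k/ are [+dorsal]; /v, ɱ, b/ are [+labial]. The remaining /l, r/ satisfy [-labial], [-dorsal], [+sonorant].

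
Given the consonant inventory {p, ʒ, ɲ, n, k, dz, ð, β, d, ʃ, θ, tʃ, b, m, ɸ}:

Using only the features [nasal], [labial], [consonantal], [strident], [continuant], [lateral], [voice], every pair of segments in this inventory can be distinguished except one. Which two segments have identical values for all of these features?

Both /ɲ/ and /n/ are [+nasal], [−labial], [+consonantal], [−strident], [−continuant], [−lateral], [+voice]. Since the list omits [dorsal] — which does distinguish the palatal nasal from the alveolar nasal — this pair collapses; all other pairs remain distinct.

ɲ, n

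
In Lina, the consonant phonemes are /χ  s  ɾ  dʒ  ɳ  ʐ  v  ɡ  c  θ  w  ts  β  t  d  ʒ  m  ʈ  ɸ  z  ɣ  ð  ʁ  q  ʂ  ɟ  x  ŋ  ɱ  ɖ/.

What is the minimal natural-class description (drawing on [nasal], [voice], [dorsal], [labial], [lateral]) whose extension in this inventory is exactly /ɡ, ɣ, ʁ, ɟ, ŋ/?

The class [+voice], [-labial], [+dorsal] has exactly /ɡ, ɣ, ʁ, ɟ, ŋ/ as its extension in this inventory. No smaller conjunction from the listed features achieves this: [-labial, +dorsal] alone would also admit /χ, c, q, x/; [+voice, +dorsal] alone would also admit /w/; [+voice, -labial] alone would also admit /ɾ, dʒ, ɳ, ʐ, …/; and checking the remaining two-feature bundles turns up none with this extension.

[+voice, -labial, +dorsal]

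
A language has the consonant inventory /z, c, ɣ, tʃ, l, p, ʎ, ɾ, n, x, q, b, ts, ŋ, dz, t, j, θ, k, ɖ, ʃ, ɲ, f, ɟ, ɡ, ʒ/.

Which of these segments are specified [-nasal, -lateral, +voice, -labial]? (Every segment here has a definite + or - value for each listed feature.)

z, ɣ, ɾ, dz, j, ɖ, ɟ, ɡ, ʒ

Eliminate segments failing any feature: /c, tʃ, p, x, q, ts, t, θ, k, ʃ, f/ are [-voice]; /l, ʎ/ are [+lateral]; /n, ŋ, ɲ/ are [+nasal]; /b/ is [+labial]. The remaining /z, ɣ, ɾ, dz, j, ɖ, ɟ, ɡ, ʒ/ satisfy [-nasal], [-lateral], [+voice], [-labial].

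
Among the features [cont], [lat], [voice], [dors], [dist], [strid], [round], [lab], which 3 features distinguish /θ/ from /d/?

/θ/ is the voiceless dental fricative and /d/ is the voiced alveolar stop. Both are [−lateral], [−dorsal], [−strident], [−round], [−labial]. /θ/ is [−voice] while /d/ is [+voice]; /θ/ is [+continuant] while /d/ is [−continuant]; /θ/ is [+distributed] while /d/ is [−distributed], so the distinguishing features are [voice], [continuant], [distributed].

[voice], [continuant], [distributed]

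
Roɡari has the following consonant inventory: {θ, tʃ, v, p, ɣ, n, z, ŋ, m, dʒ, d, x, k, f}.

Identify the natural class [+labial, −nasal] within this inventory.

The [+labial] segments are /v, p, m, f/.
Intersecting with [−nasal] leaves /v, p, f/.

v, p, f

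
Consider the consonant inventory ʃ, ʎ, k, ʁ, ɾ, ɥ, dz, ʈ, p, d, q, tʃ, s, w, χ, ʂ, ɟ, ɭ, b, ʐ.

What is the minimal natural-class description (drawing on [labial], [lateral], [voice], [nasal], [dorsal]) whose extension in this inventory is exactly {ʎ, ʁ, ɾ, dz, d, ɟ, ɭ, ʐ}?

[+voice, -labial]

/ʎ, ʁ, ɾ, dz, d, ɟ, ɭ, ʐ/ are all [+voice], [-labial], and no other segment in the inventory matches both values. Dropping any one of them over-generates: [-labial] alone would also admit /ʃ, k, ʈ, q, …/; [+voice] alone would also admit /ɥ, w, b/. No other single listed feature picks out exactly this set either, so fewer than two features will not do.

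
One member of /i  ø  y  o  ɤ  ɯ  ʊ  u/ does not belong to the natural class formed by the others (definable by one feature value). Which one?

ʊ

/o, i, y, ɯ, u, ø, ɤ/ are all [+tense], but /ʊ/ (high back rounded lax vowel) is [−tense]. No other single segment can be removed to leave a set sharing one feature value that the removed segment lacks, so /ʊ/ is the odd one out.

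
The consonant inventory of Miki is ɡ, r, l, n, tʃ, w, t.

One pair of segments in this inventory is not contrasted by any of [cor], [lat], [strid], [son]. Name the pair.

On the given features, /n/ and /r/ have an identical profile: [+coronal], [−lateral], [−strident], [+sonorant]. No other two segments in the inventory coincide on all 4 features. (They do differ in [nasal] and [continuant], which are not among the given features.)

n, r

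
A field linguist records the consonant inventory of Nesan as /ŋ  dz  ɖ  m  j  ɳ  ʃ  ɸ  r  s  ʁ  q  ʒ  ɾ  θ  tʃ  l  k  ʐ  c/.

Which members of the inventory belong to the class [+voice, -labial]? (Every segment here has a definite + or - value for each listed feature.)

ŋ, dz, ɖ, j, ɳ, r, ʁ, ʒ, ɾ, l, ʐ

Checking each segment against [+voice], [-labial]: /ŋ/ (velar nasal), /dz/ (voiced alveolar affricate), /ɖ/ (voiced retroflex stop), /j/ (palatal glide), /ɳ/ (retroflex nasal), /r/ (alveolar trill), among others, satisfy every feature; every other segment in the inventory fails at least one.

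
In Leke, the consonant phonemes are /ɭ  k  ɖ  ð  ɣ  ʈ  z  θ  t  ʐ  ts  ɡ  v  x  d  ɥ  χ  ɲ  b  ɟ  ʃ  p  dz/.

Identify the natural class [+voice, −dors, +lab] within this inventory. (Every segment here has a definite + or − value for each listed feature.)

Eliminate segments failing any feature: /ɭ, ɖ, ð, z, ʐ, d, dz/ are [−labial]; /k, ʈ, θ, t, ts, x, χ, ʃ, p/ are [−voice]; /ɣ, ɡ, ɥ, ɲ, ɟ/ are [+dorsal]. The remaining /v, b/ satisfy [+voice], [−dorsal], [+labial].

v, b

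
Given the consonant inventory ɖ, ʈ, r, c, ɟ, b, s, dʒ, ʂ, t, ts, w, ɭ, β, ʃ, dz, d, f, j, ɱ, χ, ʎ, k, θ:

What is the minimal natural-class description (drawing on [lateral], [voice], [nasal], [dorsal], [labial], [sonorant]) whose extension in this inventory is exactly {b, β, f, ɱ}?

Every target segment is [+labial], [-dorsal]; each remaining inventory member fails at least one of these. Each conjunct is needed — [-dorsal] alone would also admit /ɖ, ʈ, r, s, …/; [+labial] alone would also admit /w/ — and no other single listed feature has exactly this extension, so two is the minimum.

[+labial, -dorsal]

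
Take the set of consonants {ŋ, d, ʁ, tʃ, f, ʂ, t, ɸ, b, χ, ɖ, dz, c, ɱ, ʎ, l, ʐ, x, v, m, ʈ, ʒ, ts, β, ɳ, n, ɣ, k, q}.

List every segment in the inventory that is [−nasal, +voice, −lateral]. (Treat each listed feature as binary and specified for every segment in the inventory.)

First, the [−nasal] segments are /d, ʁ, tʃ, f, ʂ, t, ɸ, b, χ, ɖ, dz, c, ʎ, l, ʐ, x, v, ʈ, ʒ, ts, β, ɣ, k, q/.
Of those, [+voice] gives /d, ʁ, b, ɖ, dz, ʎ, l, ʐ, v, ʒ, β, ɣ/.
Among these, [−lateral] leaves /d, ʁ, b, ɖ, dz, ʐ, v, ʒ, β, ɣ/.

d, ʁ, b, ɖ, dz, ʐ, v, ʒ, β, ɣ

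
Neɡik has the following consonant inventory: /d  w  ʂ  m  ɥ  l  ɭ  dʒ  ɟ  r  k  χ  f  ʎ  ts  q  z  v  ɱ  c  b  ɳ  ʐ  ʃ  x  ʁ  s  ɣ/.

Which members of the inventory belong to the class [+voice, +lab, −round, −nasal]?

v, b

Checking each segment against [+voice], [+labial], [−round], [−nasal]: /v/ (voiced labiodental fricative), /b/ (voiced bilabial stop) satisfy every feature; every other segment in the inventory fails at least one.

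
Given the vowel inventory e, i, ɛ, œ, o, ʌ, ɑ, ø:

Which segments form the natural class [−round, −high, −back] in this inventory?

e, ɛ

Eliminate segments failing any feature: /i/ is [+high]; /œ, o, ø/ are [+round]; /ʌ, ɑ/ are [+back]. The remaining /e, ɛ/ satisfy [−round], [−high], [−back].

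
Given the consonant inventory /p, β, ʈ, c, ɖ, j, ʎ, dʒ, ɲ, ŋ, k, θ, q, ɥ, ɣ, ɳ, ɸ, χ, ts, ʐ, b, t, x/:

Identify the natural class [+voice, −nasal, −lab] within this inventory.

ɖ, j, ʎ, dʒ, ɣ, ʐ

Eliminate segments failing any feature: /p, ʈ, c, k, θ, q, ɸ, χ, ts, t, x/ are [−voice]; /β, ɥ, b/ are [+labial]; /ɲ, ŋ, ɳ/ are [+nasal]. The remaining /ɖ, j, ʎ, dʒ, ɣ, ʐ/ satisfy [+voice], [−nasal], [−labial].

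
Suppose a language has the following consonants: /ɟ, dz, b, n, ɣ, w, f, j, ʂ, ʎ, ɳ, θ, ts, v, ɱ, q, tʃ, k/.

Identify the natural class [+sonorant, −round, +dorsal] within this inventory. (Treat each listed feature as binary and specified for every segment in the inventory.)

j, ʎ

Checking each segment against [+sonorant], [−round], [+dorsal]: /j/ (palatal glide), /ʎ/ (palatal lateral approximant) satisfy every feature; every other segment in the inventory fails at least one.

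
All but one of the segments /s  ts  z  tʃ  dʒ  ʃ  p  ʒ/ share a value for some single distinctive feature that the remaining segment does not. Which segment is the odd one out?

p

The remaining segments after removing /p/ share [+strident]; /p/ (voiceless bilabial stop) is [-strident]. For every other candidate removal, the leftover set fails to share any single feature value that the removed segment lacks.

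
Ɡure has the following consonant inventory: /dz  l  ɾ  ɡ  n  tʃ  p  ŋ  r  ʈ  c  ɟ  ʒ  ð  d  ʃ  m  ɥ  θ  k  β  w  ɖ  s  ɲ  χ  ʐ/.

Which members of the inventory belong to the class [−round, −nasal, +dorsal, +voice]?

Eliminate segments failing any feature: /dz, l, ɾ, tʃ, p, r, ʈ, ʒ, ð, d, ʃ, θ, β, ɖ, s, ʐ/ are [−dorsal]; /n, ŋ, m, ɲ/ are [+nasal]; /c, k, χ/ are [−voice]; /ɥ, w/ are [+round]. The remaining /ɡ, ɟ/ satisfy [−round], [−nasal], [+dorsal], [+voice].

ɡ, ɟ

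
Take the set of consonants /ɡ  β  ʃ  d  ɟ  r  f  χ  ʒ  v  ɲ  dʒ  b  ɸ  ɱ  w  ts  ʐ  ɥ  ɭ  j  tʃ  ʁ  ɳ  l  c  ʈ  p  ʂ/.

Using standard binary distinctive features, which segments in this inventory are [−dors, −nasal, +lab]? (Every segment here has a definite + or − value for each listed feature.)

β, f, v, b, ɸ, p

Checking each segment against [−dorsal], [−nasal], [+labial]: /β/ (voiced bilabial fricative), /f/ (voiceless labiodental fricative), /v/ (voiced labiodental fricative), /b/ (voiced bilabial stop), /ɸ/ (voiceless bilabial fricative), /p/ (voiceless bilabial stop) satisfy every feature; every other segment in the inventory fails at least one.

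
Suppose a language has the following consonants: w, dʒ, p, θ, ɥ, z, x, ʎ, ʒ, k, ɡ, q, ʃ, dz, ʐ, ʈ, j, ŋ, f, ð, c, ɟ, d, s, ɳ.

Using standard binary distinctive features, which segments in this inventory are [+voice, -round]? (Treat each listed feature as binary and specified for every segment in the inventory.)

dʒ, z, ʎ, ʒ, ɡ, dz, ʐ, j, ŋ, ð, ɟ, d, ɳ

Checking each segment against [+voice], [-round]: /dʒ/ (voiced postalveolar affricate), /z/ (voiced alveolar fricative), /ʎ/ (palatal lateral approximant), /ʒ/ (voiced postalveolar fricative), /ɡ/ (voiced velar stop), /dz/ (voiced alveolar affricate), among others, satisfy every feature; every other segment in the inventory fails at least one.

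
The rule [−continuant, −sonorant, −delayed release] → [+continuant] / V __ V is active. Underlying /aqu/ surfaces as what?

/q/ satisfies [−continuant, −sonorant, −delayed release] and sits in V __ V. The [+continuant] counterpart of the voiceless uvular stop is /χ/. Other segments in /aqu/ either fail the structural description or are not in the environment, so the surface form is [aχu].

[aχu]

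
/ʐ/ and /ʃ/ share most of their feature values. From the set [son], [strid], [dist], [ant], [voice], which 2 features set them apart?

[voice], [distributed]

The two segments share [−sonorant], [+strident], [−anterior]. The only features from the list on which they differ: /ʐ/ is [+voice] while /ʃ/ is [−voice]; /ʐ/ is [−distributed] while /ʃ/ is [+distributed].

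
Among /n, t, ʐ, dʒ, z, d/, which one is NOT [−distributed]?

dʒ

/dʒ/ is the voiced postalveolar affricate, which is [+distributed]; the rest — /t, ʐ, n, d, z/ — are [−distributed].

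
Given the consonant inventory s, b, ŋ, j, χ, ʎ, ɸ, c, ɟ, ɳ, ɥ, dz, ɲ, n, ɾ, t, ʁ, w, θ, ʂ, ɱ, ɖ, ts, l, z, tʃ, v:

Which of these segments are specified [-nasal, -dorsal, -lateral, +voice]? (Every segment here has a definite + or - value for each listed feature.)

Checking each segment against [-nasal], [-dorsal], [-lateral], [+voice]: /b/ (voiced bilabial stop), /dz/ (voiced alveolar affricate), /ɾ/ (alveolar tap), /ɖ/ (voiced retroflex stop), /z/ (voiced alveolar fricative), /v/ (voiced labiodental fricative) satisfy every feature; every other segment in the inventory fails at least one.

b, dz, ɾ, ɖ, z, v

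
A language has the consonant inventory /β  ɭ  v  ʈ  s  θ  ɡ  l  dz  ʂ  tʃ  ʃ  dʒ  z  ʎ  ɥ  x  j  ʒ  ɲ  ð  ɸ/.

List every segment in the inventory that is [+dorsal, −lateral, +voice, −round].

ɡ, j, ɲ

Among the inventory, the [+dorsal] segments are /ɡ, ʎ, ɥ, x, j, ɲ/.
Among these, [−lateral] gives /ɡ, ɥ, x, j, ɲ/.
Within that set, [+voice] gives /ɡ, ɥ, j, ɲ/.
Then [−round] leaves /ɡ, j, ɲ/.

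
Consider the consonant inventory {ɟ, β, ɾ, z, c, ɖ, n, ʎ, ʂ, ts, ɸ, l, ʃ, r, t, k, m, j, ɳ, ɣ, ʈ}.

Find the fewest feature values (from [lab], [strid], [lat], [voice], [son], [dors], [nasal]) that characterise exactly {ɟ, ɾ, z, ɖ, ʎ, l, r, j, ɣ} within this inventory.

[+voice, −nasal, −lab]

/ɟ, ɾ, z, ɖ, ʎ, l, r, j, ɣ/ are all [+voice], [−nasal], [−labial], and no other segment in the inventory matches all three values. Dropping any one of them over-generates: [−nasal, −labial] alone would also admit /c, ʂ, ts, ʃ, …/; [+voice, −labial] alone would also admit /n, ɳ/; [+voice, −nasal] alone would also admit /β/. No other combination of two listed features picks out exactly this set either, so fewer than three features will not do.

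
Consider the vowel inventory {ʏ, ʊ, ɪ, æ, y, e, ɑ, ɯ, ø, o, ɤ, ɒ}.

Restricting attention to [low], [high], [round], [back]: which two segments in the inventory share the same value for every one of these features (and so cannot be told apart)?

ʏ, y

On the given features, /ʏ/ and /y/ have an identical profile: [-low], [+high], [+round], [-back]. No other two segments in the inventory coincide on all 4 features. (They do differ in [tense], which is not among the given features.)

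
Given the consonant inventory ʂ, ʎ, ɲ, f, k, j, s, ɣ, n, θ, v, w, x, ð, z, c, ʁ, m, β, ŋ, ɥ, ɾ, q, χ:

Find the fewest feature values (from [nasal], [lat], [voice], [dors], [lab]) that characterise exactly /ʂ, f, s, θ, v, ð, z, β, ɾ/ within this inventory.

The class [-nasal], [-dorsal] has exactly /ʂ, f, s, θ, v, ð, z, β, ɾ/ as its extension in this inventory. No smaller conjunction from the listed features achieves this: [-dorsal] alone would also admit /n, m/; [-nasal] alone would also admit /ʎ, k, j, ɣ, …/; and checking the remaining single features turns up none with this extension.

[-nasal, -dors]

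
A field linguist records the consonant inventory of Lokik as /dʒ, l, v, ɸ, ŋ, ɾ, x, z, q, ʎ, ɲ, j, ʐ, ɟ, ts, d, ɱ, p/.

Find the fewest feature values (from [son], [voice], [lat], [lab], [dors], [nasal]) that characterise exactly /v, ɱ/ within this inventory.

/v, ɱ/ are all [+voice], [+labial], and no other segment in the inventory matches both values. Dropping any one of them over-generates: [+labial] alone would also admit /ɸ, p/; [+voice] alone would also admit /dʒ, l, ŋ, ɾ, …/. No other single listed feature picks out exactly this set either, so fewer than two features will not do.

[+voice, +lab]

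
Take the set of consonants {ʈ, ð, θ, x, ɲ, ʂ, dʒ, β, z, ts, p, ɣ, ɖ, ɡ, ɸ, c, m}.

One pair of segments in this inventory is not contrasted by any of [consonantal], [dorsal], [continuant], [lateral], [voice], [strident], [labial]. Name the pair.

ɡ, ɲ

On the given features, /ɡ/ and /ɲ/ have an identical profile: [+consonantal], [+dorsal], [−continuant], [−lateral], [+voice], [−strident], [−labial]. No other two segments in the inventory coincide on all 7 features. (They do differ in [sonorant], [nasal] and [back], which are not among the given features.)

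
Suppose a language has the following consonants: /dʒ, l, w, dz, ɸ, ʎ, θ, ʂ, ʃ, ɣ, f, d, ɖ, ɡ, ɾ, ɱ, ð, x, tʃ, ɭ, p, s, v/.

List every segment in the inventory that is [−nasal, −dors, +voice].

dʒ, l, dz, d, ɖ, ɾ, ð, ɭ, v

Checking each segment against [−nasal], [−dorsal], [+voice]: /dʒ/ (voiced postalveolar affricate), /l/ (alveolar lateral approximant), /dz/ (voiced alveolar affricate), /d/ (voiced alveolar stop), /ɖ/ (voiced retroflex stop), /ɾ/ (alveolar tap), among others, satisfy every feature; every other segment in the inventory fails at least one.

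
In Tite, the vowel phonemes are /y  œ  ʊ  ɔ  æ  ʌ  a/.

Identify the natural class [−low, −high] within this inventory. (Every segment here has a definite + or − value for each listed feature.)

œ, ɔ, ʌ

Eliminate segments failing any feature: /y, ʊ/ are [+high]; /æ, a/ are [+low]. The remaining /œ, ɔ, ʌ/ satisfy [−low], [−high].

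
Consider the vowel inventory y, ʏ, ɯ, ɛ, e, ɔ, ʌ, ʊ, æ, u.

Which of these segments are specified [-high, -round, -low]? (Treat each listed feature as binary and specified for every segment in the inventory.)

ɛ, e, ʌ

Checking each segment against [-high], [-round], [-low]: /ɛ/ (mid front unrounded lax vowel), /e/ (mid front unrounded tense vowel), /ʌ/ (mid back unrounded lax vowel) satisfy every feature; every other segment in the inventory fails at least one.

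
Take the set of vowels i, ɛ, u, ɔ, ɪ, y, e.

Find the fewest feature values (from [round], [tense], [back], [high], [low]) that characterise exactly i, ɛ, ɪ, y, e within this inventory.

/i, ɛ, ɪ, y, e/ are exactly the [-back] segments in the inventory, so a single feature suffices.

[-back]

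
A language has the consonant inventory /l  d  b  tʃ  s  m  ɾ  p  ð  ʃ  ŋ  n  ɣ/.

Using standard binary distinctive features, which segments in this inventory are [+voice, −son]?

d, b, ð, ɣ

First, the [+voice] segments are /l, d, b, m, ɾ, ð, ŋ, n, ɣ/.
Then [−sonorant] leaves /d, b, ð, ɣ/.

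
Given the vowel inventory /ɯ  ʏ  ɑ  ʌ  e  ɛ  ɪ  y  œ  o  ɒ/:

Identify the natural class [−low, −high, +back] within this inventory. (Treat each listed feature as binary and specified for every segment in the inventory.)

ʌ, o

Among the inventory, the [−low] segments are /ɯ, ʏ, ʌ, e, ɛ, ɪ, y, œ, o/.
Among these, [−high] gives /ʌ, e, ɛ, œ, o/.
Within that set, [+back] leaves /ʌ, o/.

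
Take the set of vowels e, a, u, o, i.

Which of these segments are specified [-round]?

The [-round] segments here are /e, a, i/; the remaining /u, o/ are [+round].

e, a, i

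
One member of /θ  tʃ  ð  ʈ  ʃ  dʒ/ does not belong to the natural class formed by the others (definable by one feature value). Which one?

[distributed] groups all but one: /ʃ, dʒ, ð, tʃ, θ/ share [+distributed] while /ʈ/ (voiceless retroflex stop) alone is [−distributed]. Removing any other segment would not leave a single-feature class that excludes it.

ʈ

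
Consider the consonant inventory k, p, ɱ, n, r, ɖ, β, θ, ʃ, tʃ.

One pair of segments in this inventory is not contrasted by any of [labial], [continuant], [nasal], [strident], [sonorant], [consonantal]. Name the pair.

/k/ (voiceless velar stop) and /ɖ/ (voiced retroflex stop) are both [−labial], [−continuant], [−nasal], [−strident], [−sonorant], [+consonantal], so none of the listed features separates them. (They do differ in [voice], [coronal] and [dorsal], which are not among the given features.) Every other pair in the inventory differs on at least one listed feature.

k, ɖ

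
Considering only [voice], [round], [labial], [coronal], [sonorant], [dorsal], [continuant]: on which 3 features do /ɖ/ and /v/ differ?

/ɖ/ is the voiced retroflex stop and /v/ is the voiced labiodental fricative. Both are [+voice], [−round], [−sonorant], [−dorsal]. /ɖ/ is [−continuant] while /v/ is [+continuant]; /ɖ/ is [−labial] while /v/ is [+labial]; /ɖ/ is [+coronal] while /v/ is [−coronal], so the distinguishing features are [continuant], [labial], [coronal].

[continuant], [labial], [coronal]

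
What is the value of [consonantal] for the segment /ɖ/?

[+consonantal]

/ɖ/ is the voiced retroflex stop. The feature [consonantal] marks segments produced with a major constriction in the vocal tract; /ɖ/ has this property, so it is [+consonantal].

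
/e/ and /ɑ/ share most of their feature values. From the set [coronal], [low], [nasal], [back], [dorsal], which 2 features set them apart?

/e/ (mid front unrounded tense vowel) and /ɑ/ (low back unrounded vowel) agree on [-coronal], [-nasal], [+dorsal]. They differ on [low] (/e/ [-], /ɑ/ [+]), [back] (/e/ [-], /ɑ/ [+]).

[low], [back]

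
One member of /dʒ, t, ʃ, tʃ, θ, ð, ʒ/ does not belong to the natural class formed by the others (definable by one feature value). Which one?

The remaining segments after removing /t/ share [+distributed]; /t/ (voiceless alveolar stop) is [−distributed]. For every other candidate removal, the leftover set fails to share any single feature value that the removed segment lacks.

t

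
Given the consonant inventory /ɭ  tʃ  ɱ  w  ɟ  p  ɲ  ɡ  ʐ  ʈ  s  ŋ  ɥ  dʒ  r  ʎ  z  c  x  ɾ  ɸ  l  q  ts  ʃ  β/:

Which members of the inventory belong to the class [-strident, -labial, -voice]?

Eliminate segments failing any feature: /ɭ, ɟ, ɲ, ɡ, ŋ, r, ʎ, ɾ, l/ are [+voice]; /tʃ, ʐ, s, dʒ, z, ts, ʃ/ are [+strident]; /ɱ, w, p, ɥ, ɸ, β/ are [+labial]. The remaining /ʈ, c, x, q/ satisfy [-strident], [-labial], [-voice].

ʈ, c, x, q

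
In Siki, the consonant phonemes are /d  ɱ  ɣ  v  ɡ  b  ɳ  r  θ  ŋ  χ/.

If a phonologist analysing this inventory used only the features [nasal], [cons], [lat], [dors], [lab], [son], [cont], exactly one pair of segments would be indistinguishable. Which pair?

Both /χ/ and /ɣ/ are [−nasal], [+consonantal], [−lateral], [+dorsal], [−labial], [−sonorant], [+continuant]. Since the list omits [voice] and [high] — which do distinguish the voiceless uvular fricative from the voiced velar fricative — this pair collapses; all other pairs remain distinct.

χ, ɣ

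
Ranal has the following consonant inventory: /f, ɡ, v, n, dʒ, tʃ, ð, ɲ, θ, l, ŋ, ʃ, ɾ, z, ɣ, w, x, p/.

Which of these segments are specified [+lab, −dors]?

f, v, p

Among the inventory, the [+labial] segments are /f, v, w, p/.
Intersecting with [−dorsal] leaves /f, v, p/.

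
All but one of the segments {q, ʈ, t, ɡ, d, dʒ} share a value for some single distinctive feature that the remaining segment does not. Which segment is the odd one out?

The remaining segments after removing /dʒ/ share [-delayed release]; /dʒ/ (voiced postalveolar affricate) is [+delayed release]. For every other candidate removal, the leftover set fails to share any single feature value that the removed segment lacks.

dʒ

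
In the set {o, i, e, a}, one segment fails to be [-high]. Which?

i

/i/ is the high front unrounded tense vowel, which is [+high]; the rest — /o, e, a/ — are [-high].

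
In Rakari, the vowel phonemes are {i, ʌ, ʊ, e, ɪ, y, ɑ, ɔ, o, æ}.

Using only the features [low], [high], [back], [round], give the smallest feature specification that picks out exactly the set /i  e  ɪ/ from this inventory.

[−low, −back, −round]

The class [−low], [−back], [−round] has exactly /i, e, ɪ/ as its extension in this inventory. No smaller conjunction from the listed features achieves this: [−back, −round] alone would also admit /æ/; [−low, −round] alone would also admit /ʌ/; [−low, −back] alone would also admit /y/; and checking the remaining two-feature bundles turns up none with this extension.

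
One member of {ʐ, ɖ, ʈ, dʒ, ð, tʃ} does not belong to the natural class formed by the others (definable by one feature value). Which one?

/tʃ, ʈ, ɖ, dʒ, ʐ/ are all [−anterior], but /ð/ (voiced dental fricative) is [+anterior]. No other single segment can be removed to leave a set sharing one feature value that the removed segment lacks, so /ð/ is the odd one out.

ð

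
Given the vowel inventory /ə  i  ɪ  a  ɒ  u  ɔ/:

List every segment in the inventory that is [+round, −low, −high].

ɔ

Checking each segment against [+round], [−low], [−high]: /ɔ/ (mid back rounded lax vowel) satisfies every feature; every other segment in the inventory fails at least one.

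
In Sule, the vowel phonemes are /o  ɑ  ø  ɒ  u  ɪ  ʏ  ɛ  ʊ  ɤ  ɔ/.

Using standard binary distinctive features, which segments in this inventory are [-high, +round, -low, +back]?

Among the inventory, the [-high] segments are /o, ɑ, ø, ɒ, ɛ, ɤ, ɔ/.
Then [+round] gives /o, ø, ɒ, ɔ/.
Within that set, [-low] gives /o, ø, ɔ/.
Intersecting with [+back] leaves /o, ɔ/.

o, ɔ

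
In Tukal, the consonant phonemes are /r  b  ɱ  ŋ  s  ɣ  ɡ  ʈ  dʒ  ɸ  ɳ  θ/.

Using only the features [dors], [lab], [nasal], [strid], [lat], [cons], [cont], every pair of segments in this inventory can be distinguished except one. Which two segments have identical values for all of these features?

Both /r/ and /θ/ are [−dorsal], [−labial], [−nasal], [−strident], [−lateral], [+consonantal], [+continuant]. Since the list omits [sonorant] and [voice] — which do distinguish the alveolar trill from the voiceless dental fricative — this pair collapses; all other pairs remain distinct.

r, θ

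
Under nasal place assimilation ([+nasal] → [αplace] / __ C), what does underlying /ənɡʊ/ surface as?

[əŋɡʊ]

In /ənɡʊ/, the nasal /n/ precedes /ɡ/, which is [+dorsal]. The nasal assimilates in place, becoming the [+dorsal] nasal /ŋ/. The surface form is [əŋɡʊ].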